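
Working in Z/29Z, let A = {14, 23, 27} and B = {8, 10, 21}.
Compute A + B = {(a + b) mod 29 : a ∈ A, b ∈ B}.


Work in Z/29Z: reduce every sum a + b modulo 29.
Enumerate all 9 pairs:
a = 14: 14+8=22, 14+10=24, 14+21=6
a = 23: 23+8=2, 23+10=4, 23+21=15
a = 27: 27+8=6, 27+10=8, 27+21=19
Distinct residues collected: {2, 4, 6, 8, 15, 19, 22, 24}
|A + B| = 8 (out of 29 total residues).

A + B = {2, 4, 6, 8, 15, 19, 22, 24}


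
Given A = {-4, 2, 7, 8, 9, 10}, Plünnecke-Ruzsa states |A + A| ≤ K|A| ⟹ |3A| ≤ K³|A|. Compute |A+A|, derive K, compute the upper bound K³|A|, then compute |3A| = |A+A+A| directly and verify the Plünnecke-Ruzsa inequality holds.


|A| = 6.
Step 1: Compute A + A by enumerating all 36 pairs.
A + A = {-8, -2, 3, 4, 5, 6, 9, 10, 11, 12, 14, 15, 16, 17, 18, 19, 20}, so |A + A| = 17.
Step 2: Doubling constant K = |A + A|/|A| = 17/6 = 17/6 ≈ 2.8333.
Step 3: Plünnecke-Ruzsa gives |3A| ≤ K³·|A| = (2.8333)³ · 6 ≈ 136.4722.
Step 4: Compute 3A = A + A + A directly by enumerating all triples (a,b,c) ∈ A³; |3A| = 31.
Step 5: Check 31 ≤ 136.4722? Yes ✓.

K = 17/6, Plünnecke-Ruzsa bound K³|A| ≈ 136.4722, |3A| = 31, inequality holds.


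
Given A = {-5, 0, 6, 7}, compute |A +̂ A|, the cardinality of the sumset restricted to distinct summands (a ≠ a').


Restricted sumset: A +̂ A = {a + a' : a ∈ A, a' ∈ A, a ≠ a'}.
Equivalently, take A + A and drop any sum 2a that is achievable ONLY as a + a for a ∈ A (i.e. sums representable only with equal summands).
Enumerate pairs (a, a') with a < a' (symmetric, so each unordered pair gives one sum; this covers all a ≠ a'):
  -5 + 0 = -5
  -5 + 6 = 1
  -5 + 7 = 2
  0 + 6 = 6
  0 + 7 = 7
  6 + 7 = 13
Collected distinct sums: {-5, 1, 2, 6, 7, 13}
|A +̂ A| = 6
(Reference bound: |A +̂ A| ≥ 2|A| - 3 for |A| ≥ 2, with |A| = 4 giving ≥ 5.)

|A +̂ A| = 6


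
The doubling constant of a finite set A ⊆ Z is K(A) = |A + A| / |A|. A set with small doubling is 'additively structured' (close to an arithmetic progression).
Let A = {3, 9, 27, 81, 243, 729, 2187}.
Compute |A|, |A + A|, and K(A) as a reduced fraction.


|A| = 7.
Compute A + A by enumerating all 49 pairs.
A + A = {6, 12, 18, 30, 36, 54, 84, 90, 108, 162, 246, 252, 270, 324, 486, 732, 738, 756, 810, 972, 1458, 2190, 2196, 2214, 2268, 2430, 2916, 4374}, so |A + A| = 28.
K = |A + A| / |A| = 28/7 = 4/1 ≈ 4.0000.
Reference: AP of size 7 gives K = 13/7 ≈ 1.8571; a fully generic set of size 7 gives K ≈ 4.0000.

|A| = 7, |A + A| = 28, K = 28/7 = 4/1.


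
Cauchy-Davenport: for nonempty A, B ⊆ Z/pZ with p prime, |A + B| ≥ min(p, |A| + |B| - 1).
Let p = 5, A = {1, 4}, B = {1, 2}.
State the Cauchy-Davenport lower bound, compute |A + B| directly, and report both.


Cauchy-Davenport: |A + B| ≥ min(p, |A| + |B| - 1) for A, B nonempty in Z/pZ.
|A| = 2, |B| = 2, p = 5.
CD lower bound = min(5, 2 + 2 - 1) = min(5, 3) = 3.
Compute A + B mod 5 directly:
a = 1: 1+1=2, 1+2=3
a = 4: 4+1=0, 4+2=1
A + B = {0, 1, 2, 3}, so |A + B| = 4.
Verify: 4 ≥ 3? Yes ✓.

CD lower bound = 3, actual |A + B| = 4.


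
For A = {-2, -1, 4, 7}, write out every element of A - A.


A - A = {a - a' : a, a' ∈ A}.
Compute a - a' for each ordered pair (a, a'):
a = -2: -2--2=0, -2--1=-1, -2-4=-6, -2-7=-9
a = -1: -1--2=1, -1--1=0, -1-4=-5, -1-7=-8
a = 4: 4--2=6, 4--1=5, 4-4=0, 4-7=-3
a = 7: 7--2=9, 7--1=8, 7-4=3, 7-7=0
Collecting distinct values (and noting 0 appears from a-a):
A - A = {-9, -8, -6, -5, -3, -1, 0, 1, 3, 5, 6, 8, 9}
|A - A| = 13

A - A = {-9, -8, -6, -5, -3, -1, 0, 1, 3, 5, 6, 8, 9}


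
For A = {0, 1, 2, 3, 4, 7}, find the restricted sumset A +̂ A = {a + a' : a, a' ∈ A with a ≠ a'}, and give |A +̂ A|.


Restricted sumset: A +̂ A = {a + a' : a ∈ A, a' ∈ A, a ≠ a'}.
Equivalently, take A + A and drop any sum 2a that is achievable ONLY as a + a for a ∈ A (i.e. sums representable only with equal summands).
Enumerate pairs (a, a') with a < a' (symmetric, so each unordered pair gives one sum; this covers all a ≠ a'):
  0 + 1 = 1
  0 + 2 = 2
  0 + 3 = 3
  0 + 4 = 4
  0 + 7 = 7
  1 + 2 = 3
  1 + 3 = 4
  1 + 4 = 5
  1 + 7 = 8
  2 + 3 = 5
  2 + 4 = 6
  2 + 7 = 9
  3 + 4 = 7
  3 + 7 = 10
  4 + 7 = 11
Collected distinct sums: {1, 2, 3, 4, 5, 6, 7, 8, 9, 10, 11}
|A +̂ A| = 11
(Reference bound: |A +̂ A| ≥ 2|A| - 3 for |A| ≥ 2, with |A| = 6 giving ≥ 9.)

|A +̂ A| = 11


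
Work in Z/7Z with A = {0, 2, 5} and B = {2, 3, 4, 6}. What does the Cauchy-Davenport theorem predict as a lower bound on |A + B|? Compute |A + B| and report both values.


Cauchy-Davenport: |A + B| ≥ min(p, |A| + |B| - 1) for A, B nonempty in Z/pZ.
|A| = 3, |B| = 4, p = 7.
CD lower bound = min(7, 3 + 4 - 1) = min(7, 6) = 6.
Compute A + B mod 7 directly:
a = 0: 0+2=2, 0+3=3, 0+4=4, 0+6=6
a = 2: 2+2=4, 2+3=5, 2+4=6, 2+6=1
a = 5: 5+2=0, 5+3=1, 5+4=2, 5+6=4
A + B = {0, 1, 2, 3, 4, 5, 6}, so |A + B| = 7.
Verify: 7 ≥ 6? Yes ✓.

CD lower bound = 6, actual |A + B| = 7.


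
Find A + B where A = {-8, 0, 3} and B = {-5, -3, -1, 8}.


A + B = {a + b : a ∈ A, b ∈ B}.
Enumerate all |A|·|B| = 3·4 = 12 pairs (a, b) and collect distinct sums.
a = -8: -8+-5=-13, -8+-3=-11, -8+-1=-9, -8+8=0
a = 0: 0+-5=-5, 0+-3=-3, 0+-1=-1, 0+8=8
a = 3: 3+-5=-2, 3+-3=0, 3+-1=2, 3+8=11
Collecting distinct sums: A + B = {-13, -11, -9, -5, -3, -2, -1, 0, 2, 8, 11}
|A + B| = 11

A + B = {-13, -11, -9, -5, -3, -2, -1, 0, 2, 8, 11}


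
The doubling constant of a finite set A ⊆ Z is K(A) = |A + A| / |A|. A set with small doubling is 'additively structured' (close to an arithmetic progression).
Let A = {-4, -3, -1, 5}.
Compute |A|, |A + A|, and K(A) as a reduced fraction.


|A| = 4.
Compute A + A by enumerating all 16 pairs.
A + A = {-8, -7, -6, -5, -4, -2, 1, 2, 4, 10}, so |A + A| = 10.
K = |A + A| / |A| = 10/4 = 5/2 ≈ 2.5000.
Reference: AP of size 4 gives K = 7/4 ≈ 1.7500; a fully generic set of size 4 gives K ≈ 2.5000.

|A| = 4, |A + A| = 10, K = 10/4 = 5/2.


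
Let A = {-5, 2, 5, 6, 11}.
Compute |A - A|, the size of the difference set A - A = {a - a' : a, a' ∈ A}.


A - A = {a - a' : a, a' ∈ A}; |A| = 5.
Bounds: 2|A|-1 ≤ |A - A| ≤ |A|² - |A| + 1, i.e. 9 ≤ |A - A| ≤ 21.
Note: 0 ∈ A - A always (from a - a). The set is symmetric: if d ∈ A - A then -d ∈ A - A.
Enumerate nonzero differences d = a - a' with a > a' (then include -d):
Positive differences: {1, 3, 4, 5, 6, 7, 9, 10, 11, 16}
Full difference set: {0} ∪ (positive diffs) ∪ (negative diffs).
|A - A| = 1 + 2·10 = 21 (matches direct enumeration: 21).

|A - A| = 21


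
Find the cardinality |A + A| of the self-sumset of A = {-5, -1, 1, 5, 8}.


A + A = {a + a' : a, a' ∈ A}; |A| = 5.
General bounds: 2|A| - 1 ≤ |A + A| ≤ |A|(|A|+1)/2, i.e. 9 ≤ |A + A| ≤ 15.
Lower bound 2|A|-1 is attained iff A is an arithmetic progression.
Enumerate sums a + a' for a ≤ a' (symmetric, so this suffices):
a = -5: -5+-5=-10, -5+-1=-6, -5+1=-4, -5+5=0, -5+8=3
a = -1: -1+-1=-2, -1+1=0, -1+5=4, -1+8=7
a = 1: 1+1=2, 1+5=6, 1+8=9
a = 5: 5+5=10, 5+8=13
a = 8: 8+8=16
Distinct sums: {-10, -6, -4, -2, 0, 2, 3, 4, 6, 7, 9, 10, 13, 16}
|A + A| = 14

|A + A| = 14


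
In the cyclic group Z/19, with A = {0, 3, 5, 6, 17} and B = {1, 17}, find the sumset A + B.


Work in Z/19Z: reduce every sum a + b modulo 19.
Enumerate all 10 pairs:
a = 0: 0+1=1, 0+17=17
a = 3: 3+1=4, 3+17=1
a = 5: 5+1=6, 5+17=3
a = 6: 6+1=7, 6+17=4
a = 17: 17+1=18, 17+17=15
Distinct residues collected: {1, 3, 4, 6, 7, 15, 17, 18}
|A + B| = 8 (out of 19 total residues).

A + B = {1, 3, 4, 6, 7, 15, 17, 18}


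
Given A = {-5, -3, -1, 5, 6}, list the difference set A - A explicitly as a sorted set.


A - A = {a - a' : a, a' ∈ A}.
Compute a - a' for each ordered pair (a, a'):
a = -5: -5--5=0, -5--3=-2, -5--1=-4, -5-5=-10, -5-6=-11
a = -3: -3--5=2, -3--3=0, -3--1=-2, -3-5=-8, -3-6=-9
a = -1: -1--5=4, -1--3=2, -1--1=0, -1-5=-6, -1-6=-7
a = 5: 5--5=10, 5--3=8, 5--1=6, 5-5=0, 5-6=-1
a = 6: 6--5=11, 6--3=9, 6--1=7, 6-5=1, 6-6=0
Collecting distinct values (and noting 0 appears from a-a):
A - A = {-11, -10, -9, -8, -7, -6, -4, -2, -1, 0, 1, 2, 4, 6, 7, 8, 9, 10, 11}
|A - A| = 19

A - A = {-11, -10, -9, -8, -7, -6, -4, -2, -1, 0, 1, 2, 4, 6, 7, 8, 9, 10, 11}


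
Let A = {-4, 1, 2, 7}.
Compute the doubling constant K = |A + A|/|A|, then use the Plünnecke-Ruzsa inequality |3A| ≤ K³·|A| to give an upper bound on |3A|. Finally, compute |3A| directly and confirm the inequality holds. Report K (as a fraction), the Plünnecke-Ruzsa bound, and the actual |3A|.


|A| = 4.
Step 1: Compute A + A by enumerating all 16 pairs.
A + A = {-8, -3, -2, 2, 3, 4, 8, 9, 14}, so |A + A| = 9.
Step 2: Doubling constant K = |A + A|/|A| = 9/4 = 9/4 ≈ 2.2500.
Step 3: Plünnecke-Ruzsa gives |3A| ≤ K³·|A| = (2.2500)³ · 4 ≈ 45.5625.
Step 4: Compute 3A = A + A + A directly by enumerating all triples (a,b,c) ∈ A³; |3A| = 16.
Step 5: Check 16 ≤ 45.5625? Yes ✓.

K = 9/4, Plünnecke-Ruzsa bound K³|A| ≈ 45.5625, |3A| = 16, inequality holds.


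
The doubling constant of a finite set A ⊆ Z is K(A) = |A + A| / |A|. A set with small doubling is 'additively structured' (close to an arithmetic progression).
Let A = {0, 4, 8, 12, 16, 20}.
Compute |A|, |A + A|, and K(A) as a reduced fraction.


|A| = 6.
Compute A + A by enumerating all 36 pairs.
A + A = {0, 4, 8, 12, 16, 20, 24, 28, 32, 36, 40}, so |A + A| = 11.
K = |A + A| / |A| = 11/6 (already in lowest terms) ≈ 1.8333.
Reference: AP of size 6 gives K = 11/6 ≈ 1.8333; a fully generic set of size 6 gives K ≈ 3.5000.

|A| = 6, |A + A| = 11, K = 11/6.


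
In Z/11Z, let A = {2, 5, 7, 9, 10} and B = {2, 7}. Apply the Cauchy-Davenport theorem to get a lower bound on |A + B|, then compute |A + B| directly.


Cauchy-Davenport: |A + B| ≥ min(p, |A| + |B| - 1) for A, B nonempty in Z/pZ.
|A| = 5, |B| = 2, p = 11.
CD lower bound = min(11, 5 + 2 - 1) = min(11, 6) = 6.
Compute A + B mod 11 directly:
a = 2: 2+2=4, 2+7=9
a = 5: 5+2=7, 5+7=1
a = 7: 7+2=9, 7+7=3
a = 9: 9+2=0, 9+7=5
a = 10: 10+2=1, 10+7=6
A + B = {0, 1, 3, 4, 5, 6, 7, 9}, so |A + B| = 8.
Verify: 8 ≥ 6? Yes ✓.

CD lower bound = 6, actual |A + B| = 8.


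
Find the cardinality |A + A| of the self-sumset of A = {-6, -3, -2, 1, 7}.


A + A = {a + a' : a, a' ∈ A}; |A| = 5.
General bounds: 2|A| - 1 ≤ |A + A| ≤ |A|(|A|+1)/2, i.e. 9 ≤ |A + A| ≤ 15.
Lower bound 2|A|-1 is attained iff A is an arithmetic progression.
Enumerate sums a + a' for a ≤ a' (symmetric, so this suffices):
a = -6: -6+-6=-12, -6+-3=-9, -6+-2=-8, -6+1=-5, -6+7=1
a = -3: -3+-3=-6, -3+-2=-5, -3+1=-2, -3+7=4
a = -2: -2+-2=-4, -2+1=-1, -2+7=5
a = 1: 1+1=2, 1+7=8
a = 7: 7+7=14
Distinct sums: {-12, -9, -8, -6, -5, -4, -2, -1, 1, 2, 4, 5, 8, 14}
|A + A| = 14

|A + A| = 14


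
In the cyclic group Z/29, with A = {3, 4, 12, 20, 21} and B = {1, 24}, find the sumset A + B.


Work in Z/29Z: reduce every sum a + b modulo 29.
Enumerate all 10 pairs:
a = 3: 3+1=4, 3+24=27
a = 4: 4+1=5, 4+24=28
a = 12: 12+1=13, 12+24=7
a = 20: 20+1=21, 20+24=15
a = 21: 21+1=22, 21+24=16
Distinct residues collected: {4, 5, 7, 13, 15, 16, 21, 22, 27, 28}
|A + B| = 10 (out of 29 total residues).

A + B = {4, 5, 7, 13, 15, 16, 21, 22, 27, 28}


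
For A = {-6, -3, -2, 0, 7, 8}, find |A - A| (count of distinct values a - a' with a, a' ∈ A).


A - A = {a - a' : a, a' ∈ A}; |A| = 6.
Bounds: 2|A|-1 ≤ |A - A| ≤ |A|² - |A| + 1, i.e. 11 ≤ |A - A| ≤ 31.
Note: 0 ∈ A - A always (from a - a). The set is symmetric: if d ∈ A - A then -d ∈ A - A.
Enumerate nonzero differences d = a - a' with a > a' (then include -d):
Positive differences: {1, 2, 3, 4, 6, 7, 8, 9, 10, 11, 13, 14}
Full difference set: {0} ∪ (positive diffs) ∪ (negative diffs).
|A - A| = 1 + 2·12 = 25 (matches direct enumeration: 25).

|A - A| = 25


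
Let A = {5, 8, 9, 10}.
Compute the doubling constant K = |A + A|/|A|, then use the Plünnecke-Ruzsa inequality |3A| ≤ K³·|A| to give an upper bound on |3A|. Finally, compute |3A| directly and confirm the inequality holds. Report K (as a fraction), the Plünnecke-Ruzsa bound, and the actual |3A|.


|A| = 4.
Step 1: Compute A + A by enumerating all 16 pairs.
A + A = {10, 13, 14, 15, 16, 17, 18, 19, 20}, so |A + A| = 9.
Step 2: Doubling constant K = |A + A|/|A| = 9/4 = 9/4 ≈ 2.2500.
Step 3: Plünnecke-Ruzsa gives |3A| ≤ K³·|A| = (2.2500)³ · 4 ≈ 45.5625.
Step 4: Compute 3A = A + A + A directly by enumerating all triples (a,b,c) ∈ A³; |3A| = 14.
Step 5: Check 14 ≤ 45.5625? Yes ✓.

K = 9/4, Plünnecke-Ruzsa bound K³|A| ≈ 45.5625, |3A| = 14, inequality holds.


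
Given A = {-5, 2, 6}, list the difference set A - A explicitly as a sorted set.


A - A = {a - a' : a, a' ∈ A}.
Compute a - a' for each ordered pair (a, a'):
a = -5: -5--5=0, -5-2=-7, -5-6=-11
a = 2: 2--5=7, 2-2=0, 2-6=-4
a = 6: 6--5=11, 6-2=4, 6-6=0
Collecting distinct values (and noting 0 appears from a-a):
A - A = {-11, -7, -4, 0, 4, 7, 11}
|A - A| = 7

A - A = {-11, -7, -4, 0, 4, 7, 11}


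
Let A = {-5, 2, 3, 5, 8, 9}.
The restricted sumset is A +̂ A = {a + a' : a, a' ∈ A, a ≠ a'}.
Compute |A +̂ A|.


Restricted sumset: A +̂ A = {a + a' : a ∈ A, a' ∈ A, a ≠ a'}.
Equivalently, take A + A and drop any sum 2a that is achievable ONLY as a + a for a ∈ A (i.e. sums representable only with equal summands).
Enumerate pairs (a, a') with a < a' (symmetric, so each unordered pair gives one sum; this covers all a ≠ a'):
  -5 + 2 = -3
  -5 + 3 = -2
  -5 + 5 = 0
  -5 + 8 = 3
  -5 + 9 = 4
  2 + 3 = 5
  2 + 5 = 7
  2 + 8 = 10
  2 + 9 = 11
  3 + 5 = 8
  3 + 8 = 11
  3 + 9 = 12
  5 + 8 = 13
  5 + 9 = 14
  8 + 9 = 17
Collected distinct sums: {-3, -2, 0, 3, 4, 5, 7, 8, 10, 11, 12, 13, 14, 17}
|A +̂ A| = 14
(Reference bound: |A +̂ A| ≥ 2|A| - 3 for |A| ≥ 2, with |A| = 6 giving ≥ 9.)

|A +̂ A| = 14


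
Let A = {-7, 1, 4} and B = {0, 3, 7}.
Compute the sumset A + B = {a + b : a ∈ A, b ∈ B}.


A + B = {a + b : a ∈ A, b ∈ B}.
Enumerate all |A|·|B| = 3·3 = 9 pairs (a, b) and collect distinct sums.
a = -7: -7+0=-7, -7+3=-4, -7+7=0
a = 1: 1+0=1, 1+3=4, 1+7=8
a = 4: 4+0=4, 4+3=7, 4+7=11
Collecting distinct sums: A + B = {-7, -4, 0, 1, 4, 7, 8, 11}
|A + B| = 8

A + B = {-7, -4, 0, 1, 4, 7, 8, 11}


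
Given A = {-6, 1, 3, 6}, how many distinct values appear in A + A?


A + A = {a + a' : a, a' ∈ A}; |A| = 4.
General bounds: 2|A| - 1 ≤ |A + A| ≤ |A|(|A|+1)/2, i.e. 7 ≤ |A + A| ≤ 10.
Lower bound 2|A|-1 is attained iff A is an arithmetic progression.
Enumerate sums a + a' for a ≤ a' (symmetric, so this suffices):
a = -6: -6+-6=-12, -6+1=-5, -6+3=-3, -6+6=0
a = 1: 1+1=2, 1+3=4, 1+6=7
a = 3: 3+3=6, 3+6=9
a = 6: 6+6=12
Distinct sums: {-12, -5, -3, 0, 2, 4, 6, 7, 9, 12}
|A + A| = 10

|A + A| = 10


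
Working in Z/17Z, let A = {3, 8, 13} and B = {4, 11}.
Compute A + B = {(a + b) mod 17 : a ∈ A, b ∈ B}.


Work in Z/17Z: reduce every sum a + b modulo 17.
Enumerate all 6 pairs:
a = 3: 3+4=7, 3+11=14
a = 8: 8+4=12, 8+11=2
a = 13: 13+4=0, 13+11=7
Distinct residues collected: {0, 2, 7, 12, 14}
|A + B| = 5 (out of 17 total residues).

A + B = {0, 2, 7, 12, 14}


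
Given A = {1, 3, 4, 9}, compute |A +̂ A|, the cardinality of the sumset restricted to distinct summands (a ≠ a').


Restricted sumset: A +̂ A = {a + a' : a ∈ A, a' ∈ A, a ≠ a'}.
Equivalently, take A + A and drop any sum 2a that is achievable ONLY as a + a for a ∈ A (i.e. sums representable only with equal summands).
Enumerate pairs (a, a') with a < a' (symmetric, so each unordered pair gives one sum; this covers all a ≠ a'):
  1 + 3 = 4
  1 + 4 = 5
  1 + 9 = 10
  3 + 4 = 7
  3 + 9 = 12
  4 + 9 = 13
Collected distinct sums: {4, 5, 7, 10, 12, 13}
|A +̂ A| = 6
(Reference bound: |A +̂ A| ≥ 2|A| - 3 for |A| ≥ 2, with |A| = 4 giving ≥ 5.)

|A +̂ A| = 6


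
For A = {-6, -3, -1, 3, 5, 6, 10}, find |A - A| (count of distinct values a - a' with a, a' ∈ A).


A - A = {a - a' : a, a' ∈ A}; |A| = 7.
Bounds: 2|A|-1 ≤ |A - A| ≤ |A|² - |A| + 1, i.e. 13 ≤ |A - A| ≤ 43.
Note: 0 ∈ A - A always (from a - a). The set is symmetric: if d ∈ A - A then -d ∈ A - A.
Enumerate nonzero differences d = a - a' with a > a' (then include -d):
Positive differences: {1, 2, 3, 4, 5, 6, 7, 8, 9, 11, 12, 13, 16}
Full difference set: {0} ∪ (positive diffs) ∪ (negative diffs).
|A - A| = 1 + 2·13 = 27 (matches direct enumeration: 27).

|A - A| = 27


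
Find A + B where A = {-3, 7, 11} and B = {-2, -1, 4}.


A + B = {a + b : a ∈ A, b ∈ B}.
Enumerate all |A|·|B| = 3·3 = 9 pairs (a, b) and collect distinct sums.
a = -3: -3+-2=-5, -3+-1=-4, -3+4=1
a = 7: 7+-2=5, 7+-1=6, 7+4=11
a = 11: 11+-2=9, 11+-1=10, 11+4=15
Collecting distinct sums: A + B = {-5, -4, 1, 5, 6, 9, 10, 11, 15}
|A + B| = 9

A + B = {-5, -4, 1, 5, 6, 9, 10, 11, 15}


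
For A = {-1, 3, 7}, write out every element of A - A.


A - A = {a - a' : a, a' ∈ A}.
Compute a - a' for each ordered pair (a, a'):
a = -1: -1--1=0, -1-3=-4, -1-7=-8
a = 3: 3--1=4, 3-3=0, 3-7=-4
a = 7: 7--1=8, 7-3=4, 7-7=0
Collecting distinct values (and noting 0 appears from a-a):
A - A = {-8, -4, 0, 4, 8}
|A - A| = 5

A - A = {-8, -4, 0, 4, 8}


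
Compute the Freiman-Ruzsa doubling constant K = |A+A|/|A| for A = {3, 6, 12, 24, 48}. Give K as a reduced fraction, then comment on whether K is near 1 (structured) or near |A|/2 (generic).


|A| = 5.
Compute A + A by enumerating all 25 pairs.
A + A = {6, 9, 12, 15, 18, 24, 27, 30, 36, 48, 51, 54, 60, 72, 96}, so |A + A| = 15.
K = |A + A| / |A| = 15/5 = 3/1 ≈ 3.0000.
Reference: AP of size 5 gives K = 9/5 ≈ 1.8000; a fully generic set of size 5 gives K ≈ 3.0000.

|A| = 5, |A + A| = 15, K = 15/5 = 3/1.


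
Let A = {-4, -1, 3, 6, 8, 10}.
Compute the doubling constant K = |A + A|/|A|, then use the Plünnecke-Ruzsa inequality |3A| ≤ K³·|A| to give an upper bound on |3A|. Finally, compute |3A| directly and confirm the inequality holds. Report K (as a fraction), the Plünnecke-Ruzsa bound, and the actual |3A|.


|A| = 6.
Step 1: Compute A + A by enumerating all 36 pairs.
A + A = {-8, -5, -2, -1, 2, 4, 5, 6, 7, 9, 11, 12, 13, 14, 16, 18, 20}, so |A + A| = 17.
Step 2: Doubling constant K = |A + A|/|A| = 17/6 = 17/6 ≈ 2.8333.
Step 3: Plünnecke-Ruzsa gives |3A| ≤ K³·|A| = (2.8333)³ · 6 ≈ 136.4722.
Step 4: Compute 3A = A + A + A directly by enumerating all triples (a,b,c) ∈ A³; |3A| = 34.
Step 5: Check 34 ≤ 136.4722? Yes ✓.

K = 17/6, Plünnecke-Ruzsa bound K³|A| ≈ 136.4722, |3A| = 34, inequality holds.


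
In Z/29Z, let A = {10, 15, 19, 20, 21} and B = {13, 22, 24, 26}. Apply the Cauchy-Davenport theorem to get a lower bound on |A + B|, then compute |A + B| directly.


Cauchy-Davenport: |A + B| ≥ min(p, |A| + |B| - 1) for A, B nonempty in Z/pZ.
|A| = 5, |B| = 4, p = 29.
CD lower bound = min(29, 5 + 4 - 1) = min(29, 8) = 8.
Compute A + B mod 29 directly:
a = 10: 10+13=23, 10+22=3, 10+24=5, 10+26=7
a = 15: 15+13=28, 15+22=8, 15+24=10, 15+26=12
a = 19: 19+13=3, 19+22=12, 19+24=14, 19+26=16
a = 20: 20+13=4, 20+22=13, 20+24=15, 20+26=17
a = 21: 21+13=5, 21+22=14, 21+24=16, 21+26=18
A + B = {3, 4, 5, 7, 8, 10, 12, 13, 14, 15, 16, 17, 18, 23, 28}, so |A + B| = 15.
Verify: 15 ≥ 8? Yes ✓.

CD lower bound = 8, actual |A + B| = 15.


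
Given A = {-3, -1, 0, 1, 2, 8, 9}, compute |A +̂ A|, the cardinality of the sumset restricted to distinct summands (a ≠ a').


Restricted sumset: A +̂ A = {a + a' : a ∈ A, a' ∈ A, a ≠ a'}.
Equivalently, take A + A and drop any sum 2a that is achievable ONLY as a + a for a ∈ A (i.e. sums representable only with equal summands).
Enumerate pairs (a, a') with a < a' (symmetric, so each unordered pair gives one sum; this covers all a ≠ a'):
  -3 + -1 = -4
  -3 + 0 = -3
  -3 + 1 = -2
  -3 + 2 = -1
  -3 + 8 = 5
  -3 + 9 = 6
  -1 + 0 = -1
  -1 + 1 = 0
  -1 + 2 = 1
  -1 + 8 = 7
  -1 + 9 = 8
  0 + 1 = 1
  0 + 2 = 2
  0 + 8 = 8
  0 + 9 = 9
  1 + 2 = 3
  1 + 8 = 9
  1 + 9 = 10
  2 + 8 = 10
  2 + 9 = 11
  8 + 9 = 17
Collected distinct sums: {-4, -3, -2, -1, 0, 1, 2, 3, 5, 6, 7, 8, 9, 10, 11, 17}
|A +̂ A| = 16
(Reference bound: |A +̂ A| ≥ 2|A| - 3 for |A| ≥ 2, with |A| = 7 giving ≥ 11.)

|A +̂ A| = 16


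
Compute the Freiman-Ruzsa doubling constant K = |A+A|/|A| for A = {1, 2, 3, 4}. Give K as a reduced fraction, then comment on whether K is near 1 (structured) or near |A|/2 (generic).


|A| = 4.
Compute A + A by enumerating all 16 pairs.
A + A = {2, 3, 4, 5, 6, 7, 8}, so |A + A| = 7.
K = |A + A| / |A| = 7/4 (already in lowest terms) ≈ 1.7500.
Reference: AP of size 4 gives K = 7/4 ≈ 1.7500; a fully generic set of size 4 gives K ≈ 2.5000.

|A| = 4, |A + A| = 7, K = 7/4.


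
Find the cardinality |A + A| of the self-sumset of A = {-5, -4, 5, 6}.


A + A = {a + a' : a, a' ∈ A}; |A| = 4.
General bounds: 2|A| - 1 ≤ |A + A| ≤ |A|(|A|+1)/2, i.e. 7 ≤ |A + A| ≤ 10.
Lower bound 2|A|-1 is attained iff A is an arithmetic progression.
Enumerate sums a + a' for a ≤ a' (symmetric, so this suffices):
a = -5: -5+-5=-10, -5+-4=-9, -5+5=0, -5+6=1
a = -4: -4+-4=-8, -4+5=1, -4+6=2
a = 5: 5+5=10, 5+6=11
a = 6: 6+6=12
Distinct sums: {-10, -9, -8, 0, 1, 2, 10, 11, 12}
|A + A| = 9

|A + A| = 9


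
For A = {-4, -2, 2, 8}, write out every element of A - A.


A - A = {a - a' : a, a' ∈ A}.
Compute a - a' for each ordered pair (a, a'):
a = -4: -4--4=0, -4--2=-2, -4-2=-6, -4-8=-12
a = -2: -2--4=2, -2--2=0, -2-2=-4, -2-8=-10
a = 2: 2--4=6, 2--2=4, 2-2=0, 2-8=-6
a = 8: 8--4=12, 8--2=10, 8-2=6, 8-8=0
Collecting distinct values (and noting 0 appears from a-a):
A - A = {-12, -10, -6, -4, -2, 0, 2, 4, 6, 10, 12}
|A - A| = 11

A - A = {-12, -10, -6, -4, -2, 0, 2, 4, 6, 10, 12}


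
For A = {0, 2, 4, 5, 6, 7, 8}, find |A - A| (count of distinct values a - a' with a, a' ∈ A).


A - A = {a - a' : a, a' ∈ A}; |A| = 7.
Bounds: 2|A|-1 ≤ |A - A| ≤ |A|² - |A| + 1, i.e. 13 ≤ |A - A| ≤ 43.
Note: 0 ∈ A - A always (from a - a). The set is symmetric: if d ∈ A - A then -d ∈ A - A.
Enumerate nonzero differences d = a - a' with a > a' (then include -d):
Positive differences: {1, 2, 3, 4, 5, 6, 7, 8}
Full difference set: {0} ∪ (positive diffs) ∪ (negative diffs).
|A - A| = 1 + 2·8 = 17 (matches direct enumeration: 17).

|A - A| = 17


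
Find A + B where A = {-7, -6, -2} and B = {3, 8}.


A + B = {a + b : a ∈ A, b ∈ B}.
Enumerate all |A|·|B| = 3·2 = 6 pairs (a, b) and collect distinct sums.
a = -7: -7+3=-4, -7+8=1
a = -6: -6+3=-3, -6+8=2
a = -2: -2+3=1, -2+8=6
Collecting distinct sums: A + B = {-4, -3, 1, 2, 6}
|A + B| = 5

A + B = {-4, -3, 1, 2, 6}


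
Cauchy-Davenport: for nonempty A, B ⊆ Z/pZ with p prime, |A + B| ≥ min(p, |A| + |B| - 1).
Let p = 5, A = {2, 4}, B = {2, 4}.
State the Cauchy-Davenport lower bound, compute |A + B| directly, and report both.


Cauchy-Davenport: |A + B| ≥ min(p, |A| + |B| - 1) for A, B nonempty in Z/pZ.
|A| = 2, |B| = 2, p = 5.
CD lower bound = min(5, 2 + 2 - 1) = min(5, 3) = 3.
Compute A + B mod 5 directly:
a = 2: 2+2=4, 2+4=1
a = 4: 4+2=1, 4+4=3
A + B = {1, 3, 4}, so |A + B| = 3.
Verify: 3 ≥ 3? Yes ✓.

CD lower bound = 3, actual |A + B| = 3.


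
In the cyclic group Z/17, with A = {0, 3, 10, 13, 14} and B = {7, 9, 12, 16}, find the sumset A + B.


Work in Z/17Z: reduce every sum a + b modulo 17.
Enumerate all 20 pairs:
a = 0: 0+7=7, 0+9=9, 0+12=12, 0+16=16
a = 3: 3+7=10, 3+9=12, 3+12=15, 3+16=2
a = 10: 10+7=0, 10+9=2, 10+12=5, 10+16=9
a = 13: 13+7=3, 13+9=5, 13+12=8, 13+16=12
a = 14: 14+7=4, 14+9=6, 14+12=9, 14+16=13
Distinct residues collected: {0, 2, 3, 4, 5, 6, 7, 8, 9, 10, 12, 13, 15, 16}
|A + B| = 14 (out of 17 total residues).

A + B = {0, 2, 3, 4, 5, 6, 7, 8, 9, 10, 12, 13, 15, 16}


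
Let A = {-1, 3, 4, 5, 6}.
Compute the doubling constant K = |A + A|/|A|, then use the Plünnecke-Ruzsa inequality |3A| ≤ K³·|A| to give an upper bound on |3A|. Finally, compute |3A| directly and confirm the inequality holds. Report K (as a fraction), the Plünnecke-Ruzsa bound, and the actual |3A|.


|A| = 5.
Step 1: Compute A + A by enumerating all 25 pairs.
A + A = {-2, 2, 3, 4, 5, 6, 7, 8, 9, 10, 11, 12}, so |A + A| = 12.
Step 2: Doubling constant K = |A + A|/|A| = 12/5 = 12/5 ≈ 2.4000.
Step 3: Plünnecke-Ruzsa gives |3A| ≤ K³·|A| = (2.4000)³ · 5 ≈ 69.1200.
Step 4: Compute 3A = A + A + A directly by enumerating all triples (a,b,c) ∈ A³; |3A| = 19.
Step 5: Check 19 ≤ 69.1200? Yes ✓.

K = 12/5, Plünnecke-Ruzsa bound K³|A| ≈ 69.1200, |3A| = 19, inequality holds.


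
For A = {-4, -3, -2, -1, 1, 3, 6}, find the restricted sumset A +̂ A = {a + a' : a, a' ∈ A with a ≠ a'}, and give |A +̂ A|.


Restricted sumset: A +̂ A = {a + a' : a ∈ A, a' ∈ A, a ≠ a'}.
Equivalently, take A + A and drop any sum 2a that is achievable ONLY as a + a for a ∈ A (i.e. sums representable only with equal summands).
Enumerate pairs (a, a') with a < a' (symmetric, so each unordered pair gives one sum; this covers all a ≠ a'):
  -4 + -3 = -7
  -4 + -2 = -6
  -4 + -1 = -5
  -4 + 1 = -3
  -4 + 3 = -1
  -4 + 6 = 2
  -3 + -2 = -5
  -3 + -1 = -4
  -3 + 1 = -2
  -3 + 3 = 0
  -3 + 6 = 3
  -2 + -1 = -3
  -2 + 1 = -1
  -2 + 3 = 1
  -2 + 6 = 4
  -1 + 1 = 0
  -1 + 3 = 2
  -1 + 6 = 5
  1 + 3 = 4
  1 + 6 = 7
  3 + 6 = 9
Collected distinct sums: {-7, -6, -5, -4, -3, -2, -1, 0, 1, 2, 3, 4, 5, 7, 9}
|A +̂ A| = 15
(Reference bound: |A +̂ A| ≥ 2|A| - 3 for |A| ≥ 2, with |A| = 7 giving ≥ 11.)

|A +̂ A| = 15


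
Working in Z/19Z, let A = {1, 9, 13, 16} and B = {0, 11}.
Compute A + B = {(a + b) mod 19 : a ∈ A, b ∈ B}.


Work in Z/19Z: reduce every sum a + b modulo 19.
Enumerate all 8 pairs:
a = 1: 1+0=1, 1+11=12
a = 9: 9+0=9, 9+11=1
a = 13: 13+0=13, 13+11=5
a = 16: 16+0=16, 16+11=8
Distinct residues collected: {1, 5, 8, 9, 12, 13, 16}
|A + B| = 7 (out of 19 total residues).

A + B = {1, 5, 8, 9, 12, 13, 16}


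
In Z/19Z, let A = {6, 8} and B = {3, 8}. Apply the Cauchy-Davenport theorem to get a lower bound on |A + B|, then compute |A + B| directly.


Cauchy-Davenport: |A + B| ≥ min(p, |A| + |B| - 1) for A, B nonempty in Z/pZ.
|A| = 2, |B| = 2, p = 19.
CD lower bound = min(19, 2 + 2 - 1) = min(19, 3) = 3.
Compute A + B mod 19 directly:
a = 6: 6+3=9, 6+8=14
a = 8: 8+3=11, 8+8=16
A + B = {9, 11, 14, 16}, so |A + B| = 4.
Verify: 4 ≥ 3? Yes ✓.

CD lower bound = 3, actual |A + B| = 4.


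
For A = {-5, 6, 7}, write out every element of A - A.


A - A = {a - a' : a, a' ∈ A}.
Compute a - a' for each ordered pair (a, a'):
a = -5: -5--5=0, -5-6=-11, -5-7=-12
a = 6: 6--5=11, 6-6=0, 6-7=-1
a = 7: 7--5=12, 7-6=1, 7-7=0
Collecting distinct values (and noting 0 appears from a-a):
A - A = {-12, -11, -1, 0, 1, 11, 12}
|A - A| = 7

A - A = {-12, -11, -1, 0, 1, 11, 12}


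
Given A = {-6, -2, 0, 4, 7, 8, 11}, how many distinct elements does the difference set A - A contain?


A - A = {a - a' : a, a' ∈ A}; |A| = 7.
Bounds: 2|A|-1 ≤ |A - A| ≤ |A|² - |A| + 1, i.e. 13 ≤ |A - A| ≤ 43.
Note: 0 ∈ A - A always (from a - a). The set is symmetric: if d ∈ A - A then -d ∈ A - A.
Enumerate nonzero differences d = a - a' with a > a' (then include -d):
Positive differences: {1, 2, 3, 4, 6, 7, 8, 9, 10, 11, 13, 14, 17}
Full difference set: {0} ∪ (positive diffs) ∪ (negative diffs).
|A - A| = 1 + 2·13 = 27 (matches direct enumeration: 27).

|A - A| = 27


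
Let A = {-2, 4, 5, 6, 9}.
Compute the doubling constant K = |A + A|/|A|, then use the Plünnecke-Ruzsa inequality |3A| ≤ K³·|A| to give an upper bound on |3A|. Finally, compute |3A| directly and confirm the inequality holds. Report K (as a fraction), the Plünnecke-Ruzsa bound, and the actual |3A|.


|A| = 5.
Step 1: Compute A + A by enumerating all 25 pairs.
A + A = {-4, 2, 3, 4, 7, 8, 9, 10, 11, 12, 13, 14, 15, 18}, so |A + A| = 14.
Step 2: Doubling constant K = |A + A|/|A| = 14/5 = 14/5 ≈ 2.8000.
Step 3: Plünnecke-Ruzsa gives |3A| ≤ K³·|A| = (2.8000)³ · 5 ≈ 109.7600.
Step 4: Compute 3A = A + A + A directly by enumerating all triples (a,b,c) ∈ A³; |3A| = 25.
Step 5: Check 25 ≤ 109.7600? Yes ✓.

K = 14/5, Plünnecke-Ruzsa bound K³|A| ≈ 109.7600, |3A| = 25, inequality holds.


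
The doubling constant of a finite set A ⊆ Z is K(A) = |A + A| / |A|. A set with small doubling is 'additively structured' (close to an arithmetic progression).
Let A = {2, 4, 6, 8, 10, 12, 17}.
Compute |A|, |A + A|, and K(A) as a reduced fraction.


|A| = 7.
Compute A + A by enumerating all 49 pairs.
A + A = {4, 6, 8, 10, 12, 14, 16, 18, 19, 20, 21, 22, 23, 24, 25, 27, 29, 34}, so |A + A| = 18.
K = |A + A| / |A| = 18/7 (already in lowest terms) ≈ 2.5714.
Reference: AP of size 7 gives K = 13/7 ≈ 1.8571; a fully generic set of size 7 gives K ≈ 4.0000.

|A| = 7, |A + A| = 18, K = 18/7.


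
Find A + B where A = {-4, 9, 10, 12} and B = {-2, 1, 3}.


A + B = {a + b : a ∈ A, b ∈ B}.
Enumerate all |A|·|B| = 4·3 = 12 pairs (a, b) and collect distinct sums.
a = -4: -4+-2=-6, -4+1=-3, -4+3=-1
a = 9: 9+-2=7, 9+1=10, 9+3=12
a = 10: 10+-2=8, 10+1=11, 10+3=13
a = 12: 12+-2=10, 12+1=13, 12+3=15
Collecting distinct sums: A + B = {-6, -3, -1, 7, 8, 10, 11, 12, 13, 15}
|A + B| = 10

A + B = {-6, -3, -1, 7, 8, 10, 11, 12, 13, 15}


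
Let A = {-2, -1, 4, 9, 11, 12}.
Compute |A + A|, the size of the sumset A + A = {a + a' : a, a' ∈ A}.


A + A = {a + a' : a, a' ∈ A}; |A| = 6.
General bounds: 2|A| - 1 ≤ |A + A| ≤ |A|(|A|+1)/2, i.e. 11 ≤ |A + A| ≤ 21.
Lower bound 2|A|-1 is attained iff A is an arithmetic progression.
Enumerate sums a + a' for a ≤ a' (symmetric, so this suffices):
a = -2: -2+-2=-4, -2+-1=-3, -2+4=2, -2+9=7, -2+11=9, -2+12=10
a = -1: -1+-1=-2, -1+4=3, -1+9=8, -1+11=10, -1+12=11
a = 4: 4+4=8, 4+9=13, 4+11=15, 4+12=16
a = 9: 9+9=18, 9+11=20, 9+12=21
a = 11: 11+11=22, 11+12=23
a = 12: 12+12=24
Distinct sums: {-4, -3, -2, 2, 3, 7, 8, 9, 10, 11, 13, 15, 16, 18, 20, 21, 22, 23, 24}
|A + A| = 19

|A + A| = 19


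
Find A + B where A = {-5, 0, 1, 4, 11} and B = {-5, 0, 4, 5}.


A + B = {a + b : a ∈ A, b ∈ B}.
Enumerate all |A|·|B| = 5·4 = 20 pairs (a, b) and collect distinct sums.
a = -5: -5+-5=-10, -5+0=-5, -5+4=-1, -5+5=0
a = 0: 0+-5=-5, 0+0=0, 0+4=4, 0+5=5
a = 1: 1+-5=-4, 1+0=1, 1+4=5, 1+5=6
a = 4: 4+-5=-1, 4+0=4, 4+4=8, 4+5=9
a = 11: 11+-5=6, 11+0=11, 11+4=15, 11+5=16
Collecting distinct sums: A + B = {-10, -5, -4, -1, 0, 1, 4, 5, 6, 8, 9, 11, 15, 16}
|A + B| = 14

A + B = {-10, -5, -4, -1, 0, 1, 4, 5, 6, 8, 9, 11, 15, 16}


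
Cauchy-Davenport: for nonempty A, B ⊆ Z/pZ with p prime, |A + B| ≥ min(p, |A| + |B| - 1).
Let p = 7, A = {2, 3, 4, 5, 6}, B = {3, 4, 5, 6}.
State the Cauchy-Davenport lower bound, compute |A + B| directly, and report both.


Cauchy-Davenport: |A + B| ≥ min(p, |A| + |B| - 1) for A, B nonempty in Z/pZ.
|A| = 5, |B| = 4, p = 7.
CD lower bound = min(7, 5 + 4 - 1) = min(7, 8) = 7.
Compute A + B mod 7 directly:
a = 2: 2+3=5, 2+4=6, 2+5=0, 2+6=1
a = 3: 3+3=6, 3+4=0, 3+5=1, 3+6=2
a = 4: 4+3=0, 4+4=1, 4+5=2, 4+6=3
a = 5: 5+3=1, 5+4=2, 5+5=3, 5+6=4
a = 6: 6+3=2, 6+4=3, 6+5=4, 6+6=5
A + B = {0, 1, 2, 3, 4, 5, 6}, so |A + B| = 7.
Verify: 7 ≥ 7? Yes ✓.

CD lower bound = 7, actual |A + B| = 7.


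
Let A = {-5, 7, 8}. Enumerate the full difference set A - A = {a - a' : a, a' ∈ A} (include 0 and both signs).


A - A = {a - a' : a, a' ∈ A}.
Compute a - a' for each ordered pair (a, a'):
a = -5: -5--5=0, -5-7=-12, -5-8=-13
a = 7: 7--5=12, 7-7=0, 7-8=-1
a = 8: 8--5=13, 8-7=1, 8-8=0
Collecting distinct values (and noting 0 appears from a-a):
A - A = {-13, -12, -1, 0, 1, 12, 13}
|A - A| = 7

A - A = {-13, -12, -1, 0, 1, 12, 13}


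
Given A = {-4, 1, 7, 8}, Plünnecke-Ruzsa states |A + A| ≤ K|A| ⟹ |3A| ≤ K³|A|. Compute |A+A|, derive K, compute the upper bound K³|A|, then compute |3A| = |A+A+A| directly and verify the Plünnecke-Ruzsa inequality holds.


|A| = 4.
Step 1: Compute A + A by enumerating all 16 pairs.
A + A = {-8, -3, 2, 3, 4, 8, 9, 14, 15, 16}, so |A + A| = 10.
Step 2: Doubling constant K = |A + A|/|A| = 10/4 = 10/4 ≈ 2.5000.
Step 3: Plünnecke-Ruzsa gives |3A| ≤ K³·|A| = (2.5000)³ · 4 ≈ 62.5000.
Step 4: Compute 3A = A + A + A directly by enumerating all triples (a,b,c) ∈ A³; |3A| = 19.
Step 5: Check 19 ≤ 62.5000? Yes ✓.

K = 10/4, Plünnecke-Ruzsa bound K³|A| ≈ 62.5000, |3A| = 19, inequality holds.


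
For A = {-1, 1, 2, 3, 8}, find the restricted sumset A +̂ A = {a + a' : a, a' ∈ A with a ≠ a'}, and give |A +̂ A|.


Restricted sumset: A +̂ A = {a + a' : a ∈ A, a' ∈ A, a ≠ a'}.
Equivalently, take A + A and drop any sum 2a that is achievable ONLY as a + a for a ∈ A (i.e. sums representable only with equal summands).
Enumerate pairs (a, a') with a < a' (symmetric, so each unordered pair gives one sum; this covers all a ≠ a'):
  -1 + 1 = 0
  -1 + 2 = 1
  -1 + 3 = 2
  -1 + 8 = 7
  1 + 2 = 3
  1 + 3 = 4
  1 + 8 = 9
  2 + 3 = 5
  2 + 8 = 10
  3 + 8 = 11
Collected distinct sums: {0, 1, 2, 3, 4, 5, 7, 9, 10, 11}
|A +̂ A| = 10
(Reference bound: |A +̂ A| ≥ 2|A| - 3 for |A| ≥ 2, with |A| = 5 giving ≥ 7.)

|A +̂ A| = 10


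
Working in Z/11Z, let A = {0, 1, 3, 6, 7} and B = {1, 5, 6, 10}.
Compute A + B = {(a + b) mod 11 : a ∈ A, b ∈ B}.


Work in Z/11Z: reduce every sum a + b modulo 11.
Enumerate all 20 pairs:
a = 0: 0+1=1, 0+5=5, 0+6=6, 0+10=10
a = 1: 1+1=2, 1+5=6, 1+6=7, 1+10=0
a = 3: 3+1=4, 3+5=8, 3+6=9, 3+10=2
a = 6: 6+1=7, 6+5=0, 6+6=1, 6+10=5
a = 7: 7+1=8, 7+5=1, 7+6=2, 7+10=6
Distinct residues collected: {0, 1, 2, 4, 5, 6, 7, 8, 9, 10}
|A + B| = 10 (out of 11 total residues).

A + B = {0, 1, 2, 4, 5, 6, 7, 8, 9, 10}


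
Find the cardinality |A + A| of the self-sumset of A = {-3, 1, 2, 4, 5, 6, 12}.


A + A = {a + a' : a, a' ∈ A}; |A| = 7.
General bounds: 2|A| - 1 ≤ |A + A| ≤ |A|(|A|+1)/2, i.e. 13 ≤ |A + A| ≤ 28.
Lower bound 2|A|-1 is attained iff A is an arithmetic progression.
Enumerate sums a + a' for a ≤ a' (symmetric, so this suffices):
a = -3: -3+-3=-6, -3+1=-2, -3+2=-1, -3+4=1, -3+5=2, -3+6=3, -3+12=9
a = 1: 1+1=2, 1+2=3, 1+4=5, 1+5=6, 1+6=7, 1+12=13
a = 2: 2+2=4, 2+4=6, 2+5=7, 2+6=8, 2+12=14
a = 4: 4+4=8, 4+5=9, 4+6=10, 4+12=16
a = 5: 5+5=10, 5+6=11, 5+12=17
a = 6: 6+6=12, 6+12=18
a = 12: 12+12=24
Distinct sums: {-6, -2, -1, 1, 2, 3, 4, 5, 6, 7, 8, 9, 10, 11, 12, 13, 14, 16, 17, 18, 24}
|A + A| = 21

|A + A| = 21


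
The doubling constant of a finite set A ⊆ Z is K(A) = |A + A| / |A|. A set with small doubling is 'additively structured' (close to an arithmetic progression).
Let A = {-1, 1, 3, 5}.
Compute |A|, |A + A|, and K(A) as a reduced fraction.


|A| = 4.
Compute A + A by enumerating all 16 pairs.
A + A = {-2, 0, 2, 4, 6, 8, 10}, so |A + A| = 7.
K = |A + A| / |A| = 7/4 (already in lowest terms) ≈ 1.7500.
Reference: AP of size 4 gives K = 7/4 ≈ 1.7500; a fully generic set of size 4 gives K ≈ 2.5000.

|A| = 4, |A + A| = 7, K = 7/4.


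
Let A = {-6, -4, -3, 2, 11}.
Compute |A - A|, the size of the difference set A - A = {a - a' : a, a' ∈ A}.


A - A = {a - a' : a, a' ∈ A}; |A| = 5.
Bounds: 2|A|-1 ≤ |A - A| ≤ |A|² - |A| + 1, i.e. 9 ≤ |A - A| ≤ 21.
Note: 0 ∈ A - A always (from a - a). The set is symmetric: if d ∈ A - A then -d ∈ A - A.
Enumerate nonzero differences d = a - a' with a > a' (then include -d):
Positive differences: {1, 2, 3, 5, 6, 8, 9, 14, 15, 17}
Full difference set: {0} ∪ (positive diffs) ∪ (negative diffs).
|A - A| = 1 + 2·10 = 21 (matches direct enumeration: 21).

|A - A| = 21


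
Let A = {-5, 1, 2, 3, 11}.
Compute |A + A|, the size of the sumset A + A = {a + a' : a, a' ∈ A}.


A + A = {a + a' : a, a' ∈ A}; |A| = 5.
General bounds: 2|A| - 1 ≤ |A + A| ≤ |A|(|A|+1)/2, i.e. 9 ≤ |A + A| ≤ 15.
Lower bound 2|A|-1 is attained iff A is an arithmetic progression.
Enumerate sums a + a' for a ≤ a' (symmetric, so this suffices):
a = -5: -5+-5=-10, -5+1=-4, -5+2=-3, -5+3=-2, -5+11=6
a = 1: 1+1=2, 1+2=3, 1+3=4, 1+11=12
a = 2: 2+2=4, 2+3=5, 2+11=13
a = 3: 3+3=6, 3+11=14
a = 11: 11+11=22
Distinct sums: {-10, -4, -3, -2, 2, 3, 4, 5, 6, 12, 13, 14, 22}
|A + A| = 13

|A + A| = 13


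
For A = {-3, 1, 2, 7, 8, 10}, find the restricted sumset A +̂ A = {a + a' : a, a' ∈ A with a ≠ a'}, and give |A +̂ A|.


Restricted sumset: A +̂ A = {a + a' : a ∈ A, a' ∈ A, a ≠ a'}.
Equivalently, take A + A and drop any sum 2a that is achievable ONLY as a + a for a ∈ A (i.e. sums representable only with equal summands).
Enumerate pairs (a, a') with a < a' (symmetric, so each unordered pair gives one sum; this covers all a ≠ a'):
  -3 + 1 = -2
  -3 + 2 = -1
  -3 + 7 = 4
  -3 + 8 = 5
  -3 + 10 = 7
  1 + 2 = 3
  1 + 7 = 8
  1 + 8 = 9
  1 + 10 = 11
  2 + 7 = 9
  2 + 8 = 10
  2 + 10 = 12
  7 + 8 = 15
  7 + 10 = 17
  8 + 10 = 18
Collected distinct sums: {-2, -1, 3, 4, 5, 7, 8, 9, 10, 11, 12, 15, 17, 18}
|A +̂ A| = 14
(Reference bound: |A +̂ A| ≥ 2|A| - 3 for |A| ≥ 2, with |A| = 6 giving ≥ 9.)

|A +̂ A| = 14


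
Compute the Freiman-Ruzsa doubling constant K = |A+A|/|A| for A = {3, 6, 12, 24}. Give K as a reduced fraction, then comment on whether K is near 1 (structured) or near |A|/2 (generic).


|A| = 4.
Compute A + A by enumerating all 16 pairs.
A + A = {6, 9, 12, 15, 18, 24, 27, 30, 36, 48}, so |A + A| = 10.
K = |A + A| / |A| = 10/4 = 5/2 ≈ 2.5000.
Reference: AP of size 4 gives K = 7/4 ≈ 1.7500; a fully generic set of size 4 gives K ≈ 2.5000.

|A| = 4, |A + A| = 10, K = 10/4 = 5/2.


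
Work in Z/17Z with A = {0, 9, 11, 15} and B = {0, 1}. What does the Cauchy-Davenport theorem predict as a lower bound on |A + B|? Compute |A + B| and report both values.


Cauchy-Davenport: |A + B| ≥ min(p, |A| + |B| - 1) for A, B nonempty in Z/pZ.
|A| = 4, |B| = 2, p = 17.
CD lower bound = min(17, 4 + 2 - 1) = min(17, 5) = 5.
Compute A + B mod 17 directly:
a = 0: 0+0=0, 0+1=1
a = 9: 9+0=9, 9+1=10
a = 11: 11+0=11, 11+1=12
a = 15: 15+0=15, 15+1=16
A + B = {0, 1, 9, 10, 11, 12, 15, 16}, so |A + B| = 8.
Verify: 8 ≥ 5? Yes ✓.

CD lower bound = 5, actual |A + B| = 8.


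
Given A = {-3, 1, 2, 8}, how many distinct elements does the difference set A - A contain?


A - A = {a - a' : a, a' ∈ A}; |A| = 4.
Bounds: 2|A|-1 ≤ |A - A| ≤ |A|² - |A| + 1, i.e. 7 ≤ |A - A| ≤ 13.
Note: 0 ∈ A - A always (from a - a). The set is symmetric: if d ∈ A - A then -d ∈ A - A.
Enumerate nonzero differences d = a - a' with a > a' (then include -d):
Positive differences: {1, 4, 5, 6, 7, 11}
Full difference set: {0} ∪ (positive diffs) ∪ (negative diffs).
|A - A| = 1 + 2·6 = 13 (matches direct enumeration: 13).

|A - A| = 13


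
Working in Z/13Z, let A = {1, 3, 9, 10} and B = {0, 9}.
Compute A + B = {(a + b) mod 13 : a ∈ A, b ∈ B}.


Work in Z/13Z: reduce every sum a + b modulo 13.
Enumerate all 8 pairs:
a = 1: 1+0=1, 1+9=10
a = 3: 3+0=3, 3+9=12
a = 9: 9+0=9, 9+9=5
a = 10: 10+0=10, 10+9=6
Distinct residues collected: {1, 3, 5, 6, 9, 10, 12}
|A + B| = 7 (out of 13 total residues).

A + B = {1, 3, 5, 6, 9, 10, 12}


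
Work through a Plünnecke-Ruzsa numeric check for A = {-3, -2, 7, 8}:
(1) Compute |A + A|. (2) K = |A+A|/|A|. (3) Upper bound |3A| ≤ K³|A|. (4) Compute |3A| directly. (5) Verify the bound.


|A| = 4.
Step 1: Compute A + A by enumerating all 16 pairs.
A + A = {-6, -5, -4, 4, 5, 6, 14, 15, 16}, so |A + A| = 9.
Step 2: Doubling constant K = |A + A|/|A| = 9/4 = 9/4 ≈ 2.2500.
Step 3: Plünnecke-Ruzsa gives |3A| ≤ K³·|A| = (2.2500)³ · 4 ≈ 45.5625.
Step 4: Compute 3A = A + A + A directly by enumerating all triples (a,b,c) ∈ A³; |3A| = 16.
Step 5: Check 16 ≤ 45.5625? Yes ✓.

K = 9/4, Plünnecke-Ruzsa bound K³|A| ≈ 45.5625, |3A| = 16, inequality holds.


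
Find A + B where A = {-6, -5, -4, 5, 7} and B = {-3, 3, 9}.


A + B = {a + b : a ∈ A, b ∈ B}.
Enumerate all |A|·|B| = 5·3 = 15 pairs (a, b) and collect distinct sums.
a = -6: -6+-3=-9, -6+3=-3, -6+9=3
a = -5: -5+-3=-8, -5+3=-2, -5+9=4
a = -4: -4+-3=-7, -4+3=-1, -4+9=5
a = 5: 5+-3=2, 5+3=8, 5+9=14
a = 7: 7+-3=4, 7+3=10, 7+9=16
Collecting distinct sums: A + B = {-9, -8, -7, -3, -2, -1, 2, 3, 4, 5, 8, 10, 14, 16}
|A + B| = 14

A + B = {-9, -8, -7, -3, -2, -1, 2, 3, 4, 5, 8, 10, 14, 16}


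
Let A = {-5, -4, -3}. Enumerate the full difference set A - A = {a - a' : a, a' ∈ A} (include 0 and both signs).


A - A = {a - a' : a, a' ∈ A}.
Compute a - a' for each ordered pair (a, a'):
a = -5: -5--5=0, -5--4=-1, -5--3=-2
a = -4: -4--5=1, -4--4=0, -4--3=-1
a = -3: -3--5=2, -3--4=1, -3--3=0
Collecting distinct values (and noting 0 appears from a-a):
A - A = {-2, -1, 0, 1, 2}
|A - A| = 5

A - A = {-2, -1, 0, 1, 2}
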